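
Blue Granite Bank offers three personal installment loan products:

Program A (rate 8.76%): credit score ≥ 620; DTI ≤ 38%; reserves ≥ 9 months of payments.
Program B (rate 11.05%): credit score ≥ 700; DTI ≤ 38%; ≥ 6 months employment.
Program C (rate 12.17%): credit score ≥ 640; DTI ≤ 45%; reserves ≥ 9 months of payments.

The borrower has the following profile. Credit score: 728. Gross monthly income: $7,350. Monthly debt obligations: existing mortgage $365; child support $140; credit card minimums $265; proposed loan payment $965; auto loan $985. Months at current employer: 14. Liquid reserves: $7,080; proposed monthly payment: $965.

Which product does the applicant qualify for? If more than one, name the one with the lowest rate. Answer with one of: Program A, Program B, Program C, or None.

Total debts = (365 + 140 + 265 + 965 + 985) = 2,720; DTI = 2,720/7,350 = 37%.
Reserves = 7,080/965 = 7.3 months.
Program A: score 728 ≥ 620; DTI 37% ≤ 38%; reserves 7.3 < 9 mo → does not qualify.
Program B: score 728 ≥ 700; DTI 37% ≤ 38%; employment 14 ≥ 6 mo → qualifies.
Program C: score 728 ≥ 640; DTI 37% ≤ 45%; reserves 7.3 < 9 mo → does not qualify.

Program B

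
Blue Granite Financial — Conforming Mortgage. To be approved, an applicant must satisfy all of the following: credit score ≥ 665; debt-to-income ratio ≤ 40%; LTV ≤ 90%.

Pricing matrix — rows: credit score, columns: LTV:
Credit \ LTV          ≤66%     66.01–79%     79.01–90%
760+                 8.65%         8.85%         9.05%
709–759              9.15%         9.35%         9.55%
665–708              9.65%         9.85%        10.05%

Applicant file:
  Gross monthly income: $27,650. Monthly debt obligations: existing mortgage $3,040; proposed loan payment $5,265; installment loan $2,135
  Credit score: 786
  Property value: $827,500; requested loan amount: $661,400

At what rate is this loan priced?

Credit score 786 ≥ 665; Total monthly debts = (3,040 + 5,265 + 2,135) = 10,440. DTI = 10,440/27,650 = 37.8% ≤ 40%
Loan-to-value = 661,400/827,500 = 79.9% — pass (90% max)
Row: 786 falls in 760+. Column: 79.9% falls in 79.01–90%. Rate = 9.05%.

9.05%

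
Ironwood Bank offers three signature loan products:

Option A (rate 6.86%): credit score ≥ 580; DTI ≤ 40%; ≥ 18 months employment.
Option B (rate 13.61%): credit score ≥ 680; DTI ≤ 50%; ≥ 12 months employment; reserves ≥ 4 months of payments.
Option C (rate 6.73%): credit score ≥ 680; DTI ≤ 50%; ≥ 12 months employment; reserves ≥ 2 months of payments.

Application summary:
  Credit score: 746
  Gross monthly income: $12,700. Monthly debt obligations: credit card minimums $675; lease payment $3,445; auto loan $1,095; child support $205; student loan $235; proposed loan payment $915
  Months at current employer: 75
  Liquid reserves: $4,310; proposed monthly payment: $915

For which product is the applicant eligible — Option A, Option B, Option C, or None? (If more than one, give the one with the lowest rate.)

Total debts = (675 + 3,445 + 1,095 + 205 + 235 + 915) = 6,570; DTI = 6,570/12,700 = 51.7%.
Reserves = 4,310/915 = 4.7 months.
Option A: score 746 ≥ 580; DTI 51.7% > 40%; employment 75 ≥ 18 mo → does not qualify.
Option B: score 746 ≥ 680; DTI 51.7% > 50%; employment 75 ≥ 12 mo; reserves 4.7 ≥ 4 mo → does not qualify.
Option C: score 746 ≥ 680; DTI 51.7% > 50%; employment 75 ≥ 12 mo; reserves 4.7 ≥ 2 mo → does not qualify.

None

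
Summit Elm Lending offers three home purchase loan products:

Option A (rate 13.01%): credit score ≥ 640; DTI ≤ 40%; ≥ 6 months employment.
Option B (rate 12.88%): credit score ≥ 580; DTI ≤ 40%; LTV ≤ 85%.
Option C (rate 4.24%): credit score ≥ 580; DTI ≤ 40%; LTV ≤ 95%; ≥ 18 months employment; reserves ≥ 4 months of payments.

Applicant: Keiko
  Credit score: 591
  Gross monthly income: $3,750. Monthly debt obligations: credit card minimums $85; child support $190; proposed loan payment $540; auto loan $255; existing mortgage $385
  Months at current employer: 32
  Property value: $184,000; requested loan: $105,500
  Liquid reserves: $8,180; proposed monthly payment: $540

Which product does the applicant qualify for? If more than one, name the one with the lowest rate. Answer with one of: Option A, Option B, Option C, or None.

Option C

Total debts = (85 + 190 + 540 + 255 + 385) = 1,455; DTI = 1,455/3,750 = 38.8%.
LTV = 105,500/184,000 = 57.3%.
Reserves = 8,180/540 = 15.1 months.
Option A: score 591 < 640; DTI 38.8% ≤ 40%; employment 32 ≥ 6 mo → does not qualify.
Option B: score 591 ≥ 580; DTI 38.8% ≤ 40%; LTV 57.3% ≤ 85% → qualifies.
Option C: score 591 ≥ 580; DTI 38.8% ≤ 40%; LTV 57.3% ≤ 95%; employment 32 ≥ 18 mo; reserves 15.1 ≥ 4 mo → qualifies.
Qualifying: Option B, Option C. Lowest rate is 4.24% → Option C.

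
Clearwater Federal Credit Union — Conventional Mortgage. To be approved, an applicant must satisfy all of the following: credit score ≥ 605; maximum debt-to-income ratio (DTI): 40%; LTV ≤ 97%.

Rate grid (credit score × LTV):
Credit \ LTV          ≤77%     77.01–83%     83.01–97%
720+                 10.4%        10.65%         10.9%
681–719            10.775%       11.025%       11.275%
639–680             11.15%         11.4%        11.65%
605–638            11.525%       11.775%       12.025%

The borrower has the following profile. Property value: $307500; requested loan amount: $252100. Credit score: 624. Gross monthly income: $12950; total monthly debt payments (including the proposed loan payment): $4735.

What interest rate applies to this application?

11.775%

Credit score 624 ≥ 605; DTI: 4,735 ÷ 12,950 = 36.6%, within the 40% cap
LTV = 252,100/307,500 = 82% ≤ 97%
Credit 624 → row 605–638; LTV 82% → column 77.01–83%. Grid cell → 11.775%.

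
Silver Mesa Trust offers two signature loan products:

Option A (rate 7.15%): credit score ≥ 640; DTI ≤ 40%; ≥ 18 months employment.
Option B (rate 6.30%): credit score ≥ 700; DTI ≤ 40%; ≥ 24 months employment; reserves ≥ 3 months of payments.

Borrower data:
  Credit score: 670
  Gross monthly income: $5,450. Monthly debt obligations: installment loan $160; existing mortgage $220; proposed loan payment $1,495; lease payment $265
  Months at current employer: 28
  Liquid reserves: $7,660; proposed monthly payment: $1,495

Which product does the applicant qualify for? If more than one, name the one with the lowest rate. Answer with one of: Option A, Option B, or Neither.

Total debts = (160 + 220 + 1,495 + 265) = 2,140; DTI = 2,140/5,450 = 39.3%.
Reserves = 7,660/1,495 = 5.1 months.
Option A: score 670 ≥ 640; DTI 39.3% ≤ 40%; employment 28 ≥ 18 mo → qualifies.
Option B: score 670 < 700; DTI 39.3% ≤ 40%; employment 28 ≥ 24 mo; reserves 5.1 ≥ 3 mo → does not qualify.

Option A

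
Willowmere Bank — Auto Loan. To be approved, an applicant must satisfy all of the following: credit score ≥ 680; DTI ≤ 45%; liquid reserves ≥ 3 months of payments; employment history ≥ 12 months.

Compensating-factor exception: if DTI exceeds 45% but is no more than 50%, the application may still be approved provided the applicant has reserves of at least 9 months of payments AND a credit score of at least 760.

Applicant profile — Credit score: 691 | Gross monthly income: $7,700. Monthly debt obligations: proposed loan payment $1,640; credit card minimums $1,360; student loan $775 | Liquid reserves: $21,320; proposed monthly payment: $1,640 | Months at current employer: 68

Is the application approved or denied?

Denied

Credit score 691 ≥ 680 (meets base)
Total debts = (1,640 + 1,360 + 775) = 3,775. DTI = 3,775/7,700 = 49% > 45% — standard DTI limit exceeded.
Reserves: 21,320 ÷ 1,640 = 13.0 months (meets 3-month minimum)
Employment 68 ≥ 12 months
DTI 49% is within the 45%–50% exception band; checking compensating factors.
Override check — reserves: 13.0 mo (ok); score: 691 (below 760).
Compensating-factor requirement not fully met.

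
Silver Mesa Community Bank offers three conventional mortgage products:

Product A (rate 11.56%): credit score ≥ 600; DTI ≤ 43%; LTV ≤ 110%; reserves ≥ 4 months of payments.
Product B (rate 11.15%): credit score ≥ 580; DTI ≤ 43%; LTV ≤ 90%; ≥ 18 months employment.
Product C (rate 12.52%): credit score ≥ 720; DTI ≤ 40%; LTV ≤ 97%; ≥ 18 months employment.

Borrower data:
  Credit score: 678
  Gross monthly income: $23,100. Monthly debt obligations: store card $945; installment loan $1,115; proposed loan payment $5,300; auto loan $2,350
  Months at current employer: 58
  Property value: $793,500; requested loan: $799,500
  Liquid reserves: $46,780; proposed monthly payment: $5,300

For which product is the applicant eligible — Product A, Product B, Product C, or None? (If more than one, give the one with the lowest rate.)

Product A

Total debts = (945 + 1,115 + 5,300 + 2,350) = 9,710; DTI = 9,710/23,100 = 42%.
LTV = 799,500/793,500 = 100.8%.
Reserves = 46,780/5,300 = 8.8 months.
Product A: score 678 ≥ 600; DTI 42% ≤ 43%; LTV 100.8% ≤ 110%; reserves 8.8 ≥ 4 mo → qualifies.
Product B: score 678 ≥ 580; DTI 42% ≤ 43%; LTV 100.8% > 90%; employment 58 ≥ 18 mo → does not qualify.
Product C: score 678 < 720; DTI 42% > 40%; LTV 100.8% > 97%; employment 58 ≥ 18 mo → does not qualify.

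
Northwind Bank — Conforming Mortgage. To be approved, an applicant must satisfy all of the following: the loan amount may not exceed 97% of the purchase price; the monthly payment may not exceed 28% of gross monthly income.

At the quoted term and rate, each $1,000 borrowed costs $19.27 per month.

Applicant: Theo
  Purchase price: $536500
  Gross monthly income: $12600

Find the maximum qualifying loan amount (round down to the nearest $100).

$183,000

Payment cap: 28% × $12,600 = $3,528/month.
At $19.27 per $1,000, that supports 3,528/19.27 × 1,000 ≈ $183,082 → $183,000.
LTV cap: 97% × $536,500 = $520,405 → $520,400.
Binding constraint: payment-to-income.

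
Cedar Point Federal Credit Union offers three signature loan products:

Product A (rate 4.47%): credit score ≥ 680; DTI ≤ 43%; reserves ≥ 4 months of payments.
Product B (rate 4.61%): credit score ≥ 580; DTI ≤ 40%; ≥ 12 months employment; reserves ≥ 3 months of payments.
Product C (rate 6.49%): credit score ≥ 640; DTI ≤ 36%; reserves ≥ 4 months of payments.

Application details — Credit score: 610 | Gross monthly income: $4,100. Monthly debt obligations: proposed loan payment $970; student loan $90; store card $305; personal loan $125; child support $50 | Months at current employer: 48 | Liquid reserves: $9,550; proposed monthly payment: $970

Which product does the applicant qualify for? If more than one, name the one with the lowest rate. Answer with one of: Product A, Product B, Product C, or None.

Total debts = (970 + 90 + 305 + 125 + 50) = 1,540; DTI = 1,540/4,100 = 37.6%.
Reserves = 9,550/970 = 9.8 months.
Product A: score 610 < 680; DTI 37.6% ≤ 43%; reserves 9.8 ≥ 4 mo → does not qualify.
Product B: score 610 ≥ 580; DTI 37.6% ≤ 40%; employment 48 ≥ 12 mo; reserves 9.8 ≥ 3 mo → qualifies.
Product C: score 610 < 640; DTI 37.6% > 36%; reserves 9.8 ≥ 4 mo → does not qualify.

Product B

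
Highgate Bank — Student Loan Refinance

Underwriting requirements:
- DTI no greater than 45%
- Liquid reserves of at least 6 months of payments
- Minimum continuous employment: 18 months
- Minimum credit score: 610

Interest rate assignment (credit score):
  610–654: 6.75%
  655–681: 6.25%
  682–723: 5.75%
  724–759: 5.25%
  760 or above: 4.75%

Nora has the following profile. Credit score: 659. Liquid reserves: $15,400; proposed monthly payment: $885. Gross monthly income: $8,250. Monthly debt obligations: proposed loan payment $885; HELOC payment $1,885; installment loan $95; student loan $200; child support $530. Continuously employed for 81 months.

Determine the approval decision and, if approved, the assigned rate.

Credit score 659 ≥ 610 (meets minimum)
Employment 81 ≥ 18 months
Total monthly debts = (885 + 1,885 + 95 + 200 + 530) = 3,595. Debt-to-income = 3,595/8,250 = 43.6% — meets 45% limit
Liquid reserves cover 15,400/885 = 17.4 months — ≥ 6 required
All requirements met. Score 659 falls in the 655–681 tier → 6.25%.

Approved at 6.25%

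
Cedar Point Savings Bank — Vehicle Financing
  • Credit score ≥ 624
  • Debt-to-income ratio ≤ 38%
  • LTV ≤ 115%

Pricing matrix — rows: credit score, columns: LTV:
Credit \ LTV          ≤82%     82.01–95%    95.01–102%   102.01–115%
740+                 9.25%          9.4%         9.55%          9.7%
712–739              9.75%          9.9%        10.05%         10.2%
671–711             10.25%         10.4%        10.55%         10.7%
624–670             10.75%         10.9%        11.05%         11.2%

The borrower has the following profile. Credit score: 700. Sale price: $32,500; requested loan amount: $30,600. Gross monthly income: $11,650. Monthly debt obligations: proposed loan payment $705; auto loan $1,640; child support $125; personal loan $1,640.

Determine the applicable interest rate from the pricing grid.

10.4%

Credit score 700 ≥ 624; Total monthly debts = (705 + 1,640 + 125 + 1,640) = 4,110. DTI = 4,110/11,650 = 35.3% ≤ 38%
Loan-to-value = 30,600/32,500 = 94.2% — pass (115% max)
Row: 700 falls in 671–711. Column: 94.2% falls in 82.01–95%. Rate = 10.4%.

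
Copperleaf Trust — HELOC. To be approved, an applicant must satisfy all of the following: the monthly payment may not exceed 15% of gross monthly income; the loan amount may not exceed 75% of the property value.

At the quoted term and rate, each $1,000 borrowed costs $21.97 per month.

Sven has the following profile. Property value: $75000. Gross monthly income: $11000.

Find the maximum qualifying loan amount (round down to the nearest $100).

$56,200

Payment cap: 15% × $11,000 = $1,650/month.
At $21.97 per $1,000, that supports 1,650/21.97 × 1,000 ≈ $75,102 → $75,100.
LTV cap: 75% × $75,000 = $56,250 → $56,200.
Binding constraint: loan-to-value.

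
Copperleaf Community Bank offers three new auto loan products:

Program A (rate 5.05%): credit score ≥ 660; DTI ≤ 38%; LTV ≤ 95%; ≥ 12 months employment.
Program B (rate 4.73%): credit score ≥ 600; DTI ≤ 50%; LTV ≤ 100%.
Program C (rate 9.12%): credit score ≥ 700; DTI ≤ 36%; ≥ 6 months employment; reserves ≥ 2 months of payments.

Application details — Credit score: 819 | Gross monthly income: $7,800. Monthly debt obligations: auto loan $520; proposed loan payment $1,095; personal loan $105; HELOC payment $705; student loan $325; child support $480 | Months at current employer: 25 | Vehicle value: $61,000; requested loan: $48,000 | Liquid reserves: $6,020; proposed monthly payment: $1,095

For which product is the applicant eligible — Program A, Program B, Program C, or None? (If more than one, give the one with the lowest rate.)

Total debts = (520 + 1,095 + 105 + 705 + 325 + 480) = 3,230; DTI = 3,230/7,800 = 41.4%.
LTV = 48,000/61,000 = 78.7%.
Reserves = 6,020/1,095 = 5.5 months.
Program A: score 819 ≥ 660; DTI 41.4% > 38%; LTV 78.7% ≤ 95%; employment 25 ≥ 12 mo → does not qualify.
Program B: score 819 ≥ 600; DTI 41.4% ≤ 50%; LTV 78.7% ≤ 100% → qualifies.
Program C: score 819 ≥ 700; DTI 41.4% > 36%; employment 25 ≥ 6 mo; reserves 5.5 ≥ 2 mo → does not qualify.

Program B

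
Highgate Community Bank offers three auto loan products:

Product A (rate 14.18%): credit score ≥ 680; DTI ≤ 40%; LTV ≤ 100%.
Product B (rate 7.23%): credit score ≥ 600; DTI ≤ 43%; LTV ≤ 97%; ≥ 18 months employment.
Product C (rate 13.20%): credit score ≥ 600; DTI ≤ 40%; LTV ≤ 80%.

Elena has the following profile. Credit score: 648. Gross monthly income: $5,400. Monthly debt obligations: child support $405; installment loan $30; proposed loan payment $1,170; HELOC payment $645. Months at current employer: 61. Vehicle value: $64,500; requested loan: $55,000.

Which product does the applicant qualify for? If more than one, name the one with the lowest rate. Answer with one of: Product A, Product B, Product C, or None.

Total debts = (405 + 30 + 1,170 + 645) = 2,250; DTI = 2,250/5,400 = 41.7%.
LTV = 55,000/64,500 = 85.3%.
Product A: score 648 < 680; DTI 41.7% > 40%; LTV 85.3% ≤ 100% → does not qualify.
Product B: score 648 ≥ 600; DTI 41.7% ≤ 43%; LTV 85.3% ≤ 97%; employment 61 ≥ 18 mo → qualifies.
Product C: score 648 ≥ 600; DTI 41.7% > 40%; LTV 85.3% > 80% → does not qualify.

Product B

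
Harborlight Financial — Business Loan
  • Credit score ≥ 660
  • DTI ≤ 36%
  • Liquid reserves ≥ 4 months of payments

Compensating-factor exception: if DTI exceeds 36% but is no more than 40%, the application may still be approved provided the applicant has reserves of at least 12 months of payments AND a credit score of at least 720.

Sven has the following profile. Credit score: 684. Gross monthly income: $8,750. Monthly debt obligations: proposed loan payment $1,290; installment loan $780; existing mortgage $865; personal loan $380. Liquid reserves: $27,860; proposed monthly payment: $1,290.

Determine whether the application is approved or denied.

Denied

Credit score 684 ≥ 660 (meets base)
Total debts = (1,290 + 780 + 865 + 380) = 3,315. DTI: 3,315 ÷ 8,750 = 37.9%, over the 36% base limit.
Liquid reserves cover 27,860/1,290 = 21.6 months — ≥ 4 required
DTI 37.9% is within the 36%–40% exception band; checking compensating factors.
Reserves 21.6 ≥ 12 months; credit score 684 < 720.
Compensating-factor requirement not fully met.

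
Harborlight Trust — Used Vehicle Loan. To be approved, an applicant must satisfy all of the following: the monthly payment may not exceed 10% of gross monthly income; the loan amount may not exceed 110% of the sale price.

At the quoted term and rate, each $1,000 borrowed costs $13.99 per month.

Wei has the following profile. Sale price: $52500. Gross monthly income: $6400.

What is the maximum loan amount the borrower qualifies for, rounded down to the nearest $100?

Payment cap: 10% × $6,400 = $640/month.
At $13.99 per $1,000, that supports 640/13.99 × 1,000 ≈ $45,746 → $45,700.
LTV cap: 110% × $52,500 = $57,750 → $57,700.
Binding constraint: payment-to-income.

$45,700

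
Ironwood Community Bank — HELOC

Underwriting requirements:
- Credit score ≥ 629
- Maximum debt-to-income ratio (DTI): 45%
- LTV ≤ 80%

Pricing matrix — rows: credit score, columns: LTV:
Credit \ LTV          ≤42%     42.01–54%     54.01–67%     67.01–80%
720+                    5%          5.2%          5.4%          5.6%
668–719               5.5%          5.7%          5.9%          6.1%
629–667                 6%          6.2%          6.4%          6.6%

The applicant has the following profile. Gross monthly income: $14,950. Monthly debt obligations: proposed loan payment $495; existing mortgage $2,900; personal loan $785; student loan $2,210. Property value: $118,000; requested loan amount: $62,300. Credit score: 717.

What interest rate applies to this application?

5.7%

Credit score 717 ≥ 629; Total monthly debts = (495 + 2,900 + 785 + 2,210) = 6,390. DTI = 6,390/14,950 = 42.7% ≤ 45%
Loan-to-value = 62,300/118,000 = 52.8% — pass (80% max)
Credit 717 → row 668–719; LTV 52.8% → column 42.01–54%. Grid cell → 5.7%.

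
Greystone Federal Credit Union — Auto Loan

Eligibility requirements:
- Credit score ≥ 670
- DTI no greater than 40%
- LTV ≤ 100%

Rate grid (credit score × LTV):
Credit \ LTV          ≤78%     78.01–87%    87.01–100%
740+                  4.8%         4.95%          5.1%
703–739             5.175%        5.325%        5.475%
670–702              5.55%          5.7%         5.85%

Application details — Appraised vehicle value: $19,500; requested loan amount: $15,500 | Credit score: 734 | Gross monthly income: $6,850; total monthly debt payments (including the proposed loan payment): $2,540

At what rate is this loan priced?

5.325%

Credit score 734 ≥ 670; DTI: 2,540 ÷ 6,850 = 37.1%, within the 40% cap
LTV = 15,500/19,500 = 79.5% ≤ 100%
Score 734 is in the 703–739 band; LTV 79.5% is in the 78.01–87% band → 5.325%.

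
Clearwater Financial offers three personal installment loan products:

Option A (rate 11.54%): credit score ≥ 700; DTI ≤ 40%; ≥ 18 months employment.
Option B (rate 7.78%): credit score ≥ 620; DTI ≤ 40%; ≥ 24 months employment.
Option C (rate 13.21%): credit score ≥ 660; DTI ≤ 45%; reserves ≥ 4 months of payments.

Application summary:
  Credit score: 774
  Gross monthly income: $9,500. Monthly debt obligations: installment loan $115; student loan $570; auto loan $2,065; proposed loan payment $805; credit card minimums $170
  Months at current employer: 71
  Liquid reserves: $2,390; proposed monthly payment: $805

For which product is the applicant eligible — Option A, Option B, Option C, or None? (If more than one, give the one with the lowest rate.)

Option B

Total debts = (115 + 570 + 2,065 + 805 + 170) = 3,725; DTI = 3,725/9,500 = 39.2%.
Reserves = 2,390/805 = 3.0 months.
Option A: score 774 ≥ 700; DTI 39.2% ≤ 40%; employment 71 ≥ 18 mo → qualifies.
Option B: score 774 ≥ 620; DTI 39.2% ≤ 40%; employment 71 ≥ 24 mo → qualifies.
Option C: score 774 ≥ 660; DTI 39.2% ≤ 45%; reserves 3.0 < 4 mo → does not qualify.
Qualifying: Option A, Option B. Lowest rate is 7.78% → Option B.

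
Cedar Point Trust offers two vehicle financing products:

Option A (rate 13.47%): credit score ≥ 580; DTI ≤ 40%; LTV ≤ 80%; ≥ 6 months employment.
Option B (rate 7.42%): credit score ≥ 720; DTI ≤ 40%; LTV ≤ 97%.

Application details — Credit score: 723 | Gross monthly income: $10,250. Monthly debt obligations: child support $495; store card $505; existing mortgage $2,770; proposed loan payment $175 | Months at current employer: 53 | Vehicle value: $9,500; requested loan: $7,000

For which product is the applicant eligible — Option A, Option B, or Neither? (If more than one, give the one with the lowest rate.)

Option B

Total debts = (495 + 505 + 2,770 + 175) = 3,945; DTI = 3,945/10,250 = 38.5%.
LTV = 7,000/9,500 = 73.7%.
Option A: score 723 ≥ 580; DTI 38.5% ≤ 40%; LTV 73.7% ≤ 80%; employment 53 ≥ 6 mo → qualifies.
Option B: score 723 ≥ 720; DTI 38.5% ≤ 40%; LTV 73.7% ≤ 97% → qualifies.
Qualifying: Option A, Option B. Lowest rate is 7.42% → Option B.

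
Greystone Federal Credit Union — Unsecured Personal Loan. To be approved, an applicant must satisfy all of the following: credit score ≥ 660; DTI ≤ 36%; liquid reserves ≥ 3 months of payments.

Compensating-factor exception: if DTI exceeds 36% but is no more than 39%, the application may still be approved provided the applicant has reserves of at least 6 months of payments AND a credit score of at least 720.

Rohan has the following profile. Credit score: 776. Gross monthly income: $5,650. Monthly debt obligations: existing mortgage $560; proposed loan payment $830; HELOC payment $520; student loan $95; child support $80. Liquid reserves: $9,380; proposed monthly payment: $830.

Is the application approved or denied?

Approved

Credit score 776 ≥ 660 (meets base)
Total debts = (560 + 830 + 520 + 95 + 80) = 2,085. DTI = 2,085/5,650 = 36.9% > 36% — standard DTI limit exceeded.
Reserves = 9,380/830 = 11.3 months ≥ 3
36.9% falls in the override range (36%–39%), so the compensating-factor test applies.
Override check — reserves: 11.3 mo (ok); score: 776 (ok).
Both override conditions satisfied; DTI exception granted.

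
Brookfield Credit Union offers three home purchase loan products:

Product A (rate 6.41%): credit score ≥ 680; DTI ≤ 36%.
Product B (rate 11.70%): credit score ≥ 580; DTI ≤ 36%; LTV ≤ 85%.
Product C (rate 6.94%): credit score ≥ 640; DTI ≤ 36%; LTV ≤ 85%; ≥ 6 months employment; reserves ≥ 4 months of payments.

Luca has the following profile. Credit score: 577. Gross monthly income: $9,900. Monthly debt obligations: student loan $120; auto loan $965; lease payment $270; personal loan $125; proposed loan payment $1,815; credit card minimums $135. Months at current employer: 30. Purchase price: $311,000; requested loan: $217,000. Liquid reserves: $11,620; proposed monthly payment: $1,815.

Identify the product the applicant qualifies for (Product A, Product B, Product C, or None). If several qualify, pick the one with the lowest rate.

Total debts = (120 + 965 + 270 + 125 + 1,815 + 135) = 3,430; DTI = 3,430/9,900 = 34.6%.
LTV = 217,000/311,000 = 69.8%.
Reserves = 11,620/1,815 = 6.4 months.
Product A: score 577 < 680; DTI 34.6% ≤ 36% → does not qualify.
Product B: score 577 < 580; DTI 34.6% ≤ 36%; LTV 69.8% ≤ 85% → does not qualify.
Product C: score 577 < 640; DTI 34.6% ≤ 36%; LTV 69.8% ≤ 85%; employment 30 ≥ 6 mo; reserves 6.4 ≥ 4 mo → does not qualify.

None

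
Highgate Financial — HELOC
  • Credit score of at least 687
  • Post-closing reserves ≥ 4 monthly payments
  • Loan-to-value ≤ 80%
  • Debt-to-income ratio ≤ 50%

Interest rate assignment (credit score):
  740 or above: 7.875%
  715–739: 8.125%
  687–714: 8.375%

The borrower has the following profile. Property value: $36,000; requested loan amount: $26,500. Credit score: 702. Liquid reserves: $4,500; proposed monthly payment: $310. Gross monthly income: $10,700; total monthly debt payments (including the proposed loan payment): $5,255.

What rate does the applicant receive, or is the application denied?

Credit score 702 ≥ 687 (meets minimum)
Reserves: 4,500 ÷ 310 = 14.5 months (meets 4-month minimum)
DTI: 5,255 ÷ 10,700 = 49.1%, within the 50% cap
Loan-to-value = 26,500/36,000 = 73.6% — pass (80% max)
All requirements met. Score 702 falls in the 687–714 tier → 8.375%.

Approved at 8.375%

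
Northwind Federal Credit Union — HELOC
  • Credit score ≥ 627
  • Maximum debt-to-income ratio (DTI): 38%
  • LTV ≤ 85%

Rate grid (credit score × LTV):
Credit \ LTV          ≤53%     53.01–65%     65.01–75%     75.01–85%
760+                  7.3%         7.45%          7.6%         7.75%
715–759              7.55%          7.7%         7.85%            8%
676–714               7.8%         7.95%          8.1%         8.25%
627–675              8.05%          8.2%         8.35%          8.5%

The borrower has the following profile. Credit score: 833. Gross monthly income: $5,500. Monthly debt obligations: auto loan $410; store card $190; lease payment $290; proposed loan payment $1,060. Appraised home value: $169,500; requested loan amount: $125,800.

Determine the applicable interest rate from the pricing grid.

Credit score 833 ≥ 627; Total monthly debts = (410 + 190 + 290 + 1,060) = 1,950. DTI = 1,950/5,500 = 35.5% ≤ 38%
LTV = 125,800/169,500 = 74.2% ≤ 85%
Row: 833 falls in 760+. Column: 74.2% falls in 65.01–75%. Rate = 7.6%.

7.6%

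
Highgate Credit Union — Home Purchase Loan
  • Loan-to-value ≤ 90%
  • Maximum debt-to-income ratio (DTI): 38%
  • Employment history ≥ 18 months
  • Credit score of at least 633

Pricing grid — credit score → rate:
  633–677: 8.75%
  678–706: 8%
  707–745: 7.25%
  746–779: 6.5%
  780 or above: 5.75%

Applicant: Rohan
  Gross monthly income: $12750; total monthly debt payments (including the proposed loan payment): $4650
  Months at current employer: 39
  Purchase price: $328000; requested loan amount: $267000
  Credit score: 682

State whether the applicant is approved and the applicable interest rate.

Credit score 682 ≥ 633 (meets minimum)
Employment 39 ≥ 18 months
LTV = 267,000/328,000 = 81.4% ≤ 90%
DTI: 4,650 ÷ 12,750 = 36.5%, within the 38% cap
All requirements met. Score 682 falls in the 678–706 tier → 8%.

Approved at 8%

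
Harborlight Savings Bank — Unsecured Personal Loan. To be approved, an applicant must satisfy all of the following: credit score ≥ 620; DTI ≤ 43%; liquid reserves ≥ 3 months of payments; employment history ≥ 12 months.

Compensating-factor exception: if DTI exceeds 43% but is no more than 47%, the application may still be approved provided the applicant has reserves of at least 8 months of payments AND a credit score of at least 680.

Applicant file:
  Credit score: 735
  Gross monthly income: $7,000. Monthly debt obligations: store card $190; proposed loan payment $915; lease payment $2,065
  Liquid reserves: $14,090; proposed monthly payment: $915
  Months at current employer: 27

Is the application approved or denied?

Approved

Credit score 735 ≥ 620 (meets base)
Total debts = (190 + 915 + 2,065) = 3,170. DTI = 3,170/7,000 = 45.3% > 43% — standard DTI limit exceeded.
Reserves = 14,090/915 = 15.4 months ≥ 3
Employment 27 ≥ 12 months
45.3% falls in the override range (43%–47%), so the compensating-factor test applies.
Reserves 15.4 ≥ 8 months; credit score 735 ≥ 680.
Both override conditions satisfied; DTI exception granted.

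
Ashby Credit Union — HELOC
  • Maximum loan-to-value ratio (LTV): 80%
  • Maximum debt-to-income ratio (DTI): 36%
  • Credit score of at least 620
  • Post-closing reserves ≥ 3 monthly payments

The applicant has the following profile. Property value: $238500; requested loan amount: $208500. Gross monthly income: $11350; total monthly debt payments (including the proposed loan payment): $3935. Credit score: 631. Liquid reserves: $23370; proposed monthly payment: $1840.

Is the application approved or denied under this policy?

Loan-to-value = 208,500/238,500 = 87.4% — fail (80% max)
DTI: 3,935 ÷ 11,350 = 34.7%, within the 36% cap
Credit score 631 ≥ 620 (meets)
Liquid reserves cover 23,370/1,840 = 12.7 months — ≥ 3 required
Fails on LTV.

Denied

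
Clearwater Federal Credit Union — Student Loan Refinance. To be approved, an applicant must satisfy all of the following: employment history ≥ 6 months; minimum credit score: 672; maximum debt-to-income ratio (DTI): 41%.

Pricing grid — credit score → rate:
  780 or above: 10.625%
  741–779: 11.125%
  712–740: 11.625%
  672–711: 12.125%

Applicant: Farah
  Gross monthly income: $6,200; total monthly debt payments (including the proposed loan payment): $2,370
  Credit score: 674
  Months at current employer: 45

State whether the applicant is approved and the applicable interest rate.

Credit score 674 ≥ 672 (meets minimum)
Employment 45 ≥ 6 months
DTI: 2,370 ÷ 6,200 = 38.2%, within the 41% cap
All requirements met. Score 674 falls in the 672–711 tier → 12.125%.

Approved at 12.125%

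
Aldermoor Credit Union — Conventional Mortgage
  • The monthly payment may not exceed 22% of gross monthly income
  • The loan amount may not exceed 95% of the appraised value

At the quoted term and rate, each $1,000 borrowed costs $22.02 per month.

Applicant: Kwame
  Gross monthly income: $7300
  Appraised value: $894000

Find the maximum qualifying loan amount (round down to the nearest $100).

Payment cap: 22% × $7,300 = $1,606/month.
At $22.02 per $1,000, that supports 1,606/22.02 × 1,000 ≈ $72,933 → $72,900.
LTV cap: 95% × $894,000 = $849,300 → $849,300.
Binding constraint: payment-to-income.

$72,900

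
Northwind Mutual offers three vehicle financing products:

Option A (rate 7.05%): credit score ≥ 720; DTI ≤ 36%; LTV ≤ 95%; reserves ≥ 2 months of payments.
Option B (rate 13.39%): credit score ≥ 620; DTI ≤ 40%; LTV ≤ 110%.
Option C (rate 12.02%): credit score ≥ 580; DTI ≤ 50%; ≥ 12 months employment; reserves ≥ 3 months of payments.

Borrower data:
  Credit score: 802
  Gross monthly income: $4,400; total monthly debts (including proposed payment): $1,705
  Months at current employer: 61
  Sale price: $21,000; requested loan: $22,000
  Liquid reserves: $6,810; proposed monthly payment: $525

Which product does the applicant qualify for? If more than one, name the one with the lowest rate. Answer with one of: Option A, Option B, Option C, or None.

DTI = 1,705/4,400 = 38.8%.
LTV = 22,000/21,000 = 104.8%.
Reserves = 6,810/525 = 13.0 months.
Option A: score 802 ≥ 720; DTI 38.8% > 36%; LTV 104.8% > 95%; reserves 13.0 ≥ 2 mo → does not qualify.
Option B: score 802 ≥ 620; DTI 38.8% ≤ 40%; LTV 104.8% ≤ 110% → qualifies.
Option C: score 802 ≥ 580; DTI 38.8% ≤ 50%; employment 61 ≥ 12 mo; reserves 13.0 ≥ 3 mo → qualifies.
Qualifying: Option B, Option C. Lowest rate is 12.02% → Option C.

Option C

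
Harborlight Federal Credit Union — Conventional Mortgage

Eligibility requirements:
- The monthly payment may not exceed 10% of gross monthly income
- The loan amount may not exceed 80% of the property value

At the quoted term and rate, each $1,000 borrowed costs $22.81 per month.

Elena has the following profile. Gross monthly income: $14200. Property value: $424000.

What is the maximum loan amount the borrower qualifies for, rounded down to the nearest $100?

Payment cap: 10% × $14,200 = $1,420/month.
At $22.81 per $1,000, that supports 1,420/22.81 × 1,000 ≈ $62,253 → $62,200.
LTV cap: 80% × $424,000 = $339,200 → $339,200.
Binding constraint: payment-to-income.

$62,200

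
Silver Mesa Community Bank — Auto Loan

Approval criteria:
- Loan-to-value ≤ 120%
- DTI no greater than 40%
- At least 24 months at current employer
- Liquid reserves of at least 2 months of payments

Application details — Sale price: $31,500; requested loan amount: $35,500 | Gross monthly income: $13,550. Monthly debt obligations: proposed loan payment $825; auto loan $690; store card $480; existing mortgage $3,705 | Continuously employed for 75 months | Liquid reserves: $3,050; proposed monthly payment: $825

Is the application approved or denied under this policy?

Denied

LTV: 35,500 ÷ 31,500 = 112.7%, within 120% cap
Total monthly debts = (825 + 690 + 480 + 3,705) = 5,700. Debt-to-income = 5,700/13,550 = 42.1% — over 40% limit
Employment 75 ≥ 24 months
Reserves = 3,050/825 = 3.7 months ≥ 2
Fails on DTI.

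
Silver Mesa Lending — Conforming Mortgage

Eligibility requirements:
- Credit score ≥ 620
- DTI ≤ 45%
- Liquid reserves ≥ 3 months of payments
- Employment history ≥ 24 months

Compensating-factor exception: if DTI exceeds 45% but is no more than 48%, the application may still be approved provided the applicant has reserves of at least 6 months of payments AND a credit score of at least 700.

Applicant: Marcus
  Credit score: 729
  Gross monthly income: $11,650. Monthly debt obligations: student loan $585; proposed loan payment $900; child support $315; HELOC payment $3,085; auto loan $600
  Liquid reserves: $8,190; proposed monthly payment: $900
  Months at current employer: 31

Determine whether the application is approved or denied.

Approved

Credit score 729 ≥ 620 (meets base)
Total debts = (585 + 900 + 315 + 3,085 + 600) = 5,485. DTI = 5,485/11,650 = 47.1% > 45% — standard DTI limit exceeded.
Reserves: 8,190 ÷ 900 = 9.1 months (meets 3-month minimum)
Employment 31 ≥ 24 months
47.1% falls in the override range (45%–48%), so the compensating-factor test applies.
Reserves 9.1 ≥ 6 months; credit score 729 ≥ 700.
Both override conditions satisfied; DTI exception granted.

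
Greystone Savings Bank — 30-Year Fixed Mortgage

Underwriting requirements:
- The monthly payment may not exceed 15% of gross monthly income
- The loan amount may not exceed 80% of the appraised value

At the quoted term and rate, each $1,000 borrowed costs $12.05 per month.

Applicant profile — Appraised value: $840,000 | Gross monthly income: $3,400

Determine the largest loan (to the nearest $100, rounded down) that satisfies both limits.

$42,300

Payment cap: 15% × $3,400 = $510/month.
At $12.05 per $1,000, that supports 510/12.05 × 1,000 ≈ $42,323 → $42,300.
LTV cap: 80% × $840,000 = $672,000 → $672,000.
Binding constraint: payment-to-income.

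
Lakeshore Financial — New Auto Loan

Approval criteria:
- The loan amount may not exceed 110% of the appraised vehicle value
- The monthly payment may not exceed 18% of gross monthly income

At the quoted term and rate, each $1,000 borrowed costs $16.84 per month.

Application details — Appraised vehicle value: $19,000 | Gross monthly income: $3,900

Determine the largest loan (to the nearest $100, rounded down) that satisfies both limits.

$20,900

Payment cap: 18% × $3,900 = $702/month.
At $16.84 per $1,000, that supports 702/16.84 × 1,000 ≈ $41,686 → $41,600.
LTV cap: 110% × $19,000 = $20,900 → $20,900.
Binding constraint: loan-to-value.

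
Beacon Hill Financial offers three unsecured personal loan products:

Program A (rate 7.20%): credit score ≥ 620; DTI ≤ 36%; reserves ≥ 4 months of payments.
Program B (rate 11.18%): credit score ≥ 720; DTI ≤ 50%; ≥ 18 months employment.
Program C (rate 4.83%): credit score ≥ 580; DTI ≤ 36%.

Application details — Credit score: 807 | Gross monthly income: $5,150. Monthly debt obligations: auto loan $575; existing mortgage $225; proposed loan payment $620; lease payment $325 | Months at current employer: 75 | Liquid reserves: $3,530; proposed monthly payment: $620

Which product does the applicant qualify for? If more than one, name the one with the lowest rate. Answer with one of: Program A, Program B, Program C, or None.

Total debts = (575 + 225 + 620 + 325) = 1,745; DTI = 1,745/5,150 = 33.9%.
Reserves = 3,530/620 = 5.7 months.
Program A: score 807 ≥ 620; DTI 33.9% ≤ 36%; reserves 5.7 ≥ 4 mo → qualifies.
Program B: score 807 ≥ 720; DTI 33.9% ≤ 50%; employment 75 ≥ 18 mo → qualifies.
Program C: score 807 ≥ 580; DTI 33.9% ≤ 36% → qualifies.
Qualifying: Program A, Program B, Program C. Lowest rate is 4.83% → Program C.

Program C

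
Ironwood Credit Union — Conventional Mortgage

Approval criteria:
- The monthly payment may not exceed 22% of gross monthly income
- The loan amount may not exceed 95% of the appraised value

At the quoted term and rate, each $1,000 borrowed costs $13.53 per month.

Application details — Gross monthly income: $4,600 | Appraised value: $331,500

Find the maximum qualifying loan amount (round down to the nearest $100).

$74,700

Payment cap: 22% × $4,600 = $1,012/month.
At $13.53 per $1,000, that supports 1,012/13.53 × 1,000 ≈ $74,796 → $74,700.
LTV cap: 95% × $331,500 = $314,925 → $314,900.
Binding constraint: payment-to-income.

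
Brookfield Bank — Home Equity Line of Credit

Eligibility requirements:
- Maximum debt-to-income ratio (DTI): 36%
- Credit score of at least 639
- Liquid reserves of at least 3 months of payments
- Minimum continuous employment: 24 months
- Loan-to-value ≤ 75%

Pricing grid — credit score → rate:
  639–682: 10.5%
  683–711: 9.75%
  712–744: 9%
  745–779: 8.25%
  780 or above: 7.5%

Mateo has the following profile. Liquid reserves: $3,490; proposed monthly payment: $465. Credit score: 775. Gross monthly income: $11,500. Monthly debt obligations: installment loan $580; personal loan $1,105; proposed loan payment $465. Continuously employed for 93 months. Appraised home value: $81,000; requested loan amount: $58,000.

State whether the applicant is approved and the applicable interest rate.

Approved at 8.25%

Credit score 775 ≥ 639 (meets minimum)
Employment 93 ≥ 24 months
Loan-to-value = 58,000/81,000 = 71.6% — pass (75% max)
Total monthly debts = (580 + 1,105 + 465) = 2,150. DTI: 2,150 ÷ 11,500 = 18.7%, within the 36% cap
Reserves: 3,490 ÷ 465 = 7.5 months (meets 3-month minimum)
All requirements met. Score 775 falls in the 745–779 tier → 8.25%.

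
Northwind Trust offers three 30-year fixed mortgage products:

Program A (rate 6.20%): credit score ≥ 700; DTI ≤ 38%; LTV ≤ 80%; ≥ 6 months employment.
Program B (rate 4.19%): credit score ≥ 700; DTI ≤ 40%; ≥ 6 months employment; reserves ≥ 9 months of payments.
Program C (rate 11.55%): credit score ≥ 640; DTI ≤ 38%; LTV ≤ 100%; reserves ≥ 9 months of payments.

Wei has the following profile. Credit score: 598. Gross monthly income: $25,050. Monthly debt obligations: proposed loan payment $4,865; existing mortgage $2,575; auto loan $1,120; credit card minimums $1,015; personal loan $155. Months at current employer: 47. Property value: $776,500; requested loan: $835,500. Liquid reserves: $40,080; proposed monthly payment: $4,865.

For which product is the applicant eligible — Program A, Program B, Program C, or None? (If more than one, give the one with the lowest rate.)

None

Total debts = (4,865 + 2,575 + 1,120 + 1,015 + 155) = 9,730; DTI = 9,730/25,050 = 38.8%.
LTV = 835,500/776,500 = 107.6%.
Reserves = 40,080/4,865 = 8.2 months.
Program A: score 598 < 700; DTI 38.8% > 38%; LTV 107.6% > 80%; employment 47 ≥ 6 mo → does not qualify.
Program B: score 598 < 700; DTI 38.8% ≤ 40%; employment 47 ≥ 6 mo; reserves 8.2 < 9 mo → does not qualify.
Program C: score 598 < 640; DTI 38.8% > 38%; LTV 107.6% > 100%; reserves 8.2 < 9 mo → does not qualify.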